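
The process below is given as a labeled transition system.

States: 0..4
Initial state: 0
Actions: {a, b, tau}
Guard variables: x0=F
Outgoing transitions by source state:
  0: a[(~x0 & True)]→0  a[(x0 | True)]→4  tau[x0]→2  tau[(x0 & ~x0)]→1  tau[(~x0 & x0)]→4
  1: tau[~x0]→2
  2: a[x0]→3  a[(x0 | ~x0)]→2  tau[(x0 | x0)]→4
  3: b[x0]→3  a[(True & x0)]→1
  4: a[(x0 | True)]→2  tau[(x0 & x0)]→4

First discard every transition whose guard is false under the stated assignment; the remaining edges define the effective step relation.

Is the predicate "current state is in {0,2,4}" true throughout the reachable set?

Safe = {0,2,4}
Reachable = {0,2,4}
  0: safe
  2: safe
  4: safe

Answer: INVARIANT HOLDS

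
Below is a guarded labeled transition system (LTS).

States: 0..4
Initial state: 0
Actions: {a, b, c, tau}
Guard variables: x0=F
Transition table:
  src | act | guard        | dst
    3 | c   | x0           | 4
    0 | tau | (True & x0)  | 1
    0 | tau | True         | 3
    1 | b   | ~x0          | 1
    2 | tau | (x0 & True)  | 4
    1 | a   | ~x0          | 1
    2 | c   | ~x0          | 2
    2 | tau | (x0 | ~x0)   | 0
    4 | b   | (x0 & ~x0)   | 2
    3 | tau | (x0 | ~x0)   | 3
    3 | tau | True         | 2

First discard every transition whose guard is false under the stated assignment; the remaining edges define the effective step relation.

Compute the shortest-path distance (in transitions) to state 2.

Answer: 2

Trace:
BFS to 2:
  Layer 0: {0}
  Layer 1: {3}
  Layer 2: {2}
2 enters at depth 2; path tau·tau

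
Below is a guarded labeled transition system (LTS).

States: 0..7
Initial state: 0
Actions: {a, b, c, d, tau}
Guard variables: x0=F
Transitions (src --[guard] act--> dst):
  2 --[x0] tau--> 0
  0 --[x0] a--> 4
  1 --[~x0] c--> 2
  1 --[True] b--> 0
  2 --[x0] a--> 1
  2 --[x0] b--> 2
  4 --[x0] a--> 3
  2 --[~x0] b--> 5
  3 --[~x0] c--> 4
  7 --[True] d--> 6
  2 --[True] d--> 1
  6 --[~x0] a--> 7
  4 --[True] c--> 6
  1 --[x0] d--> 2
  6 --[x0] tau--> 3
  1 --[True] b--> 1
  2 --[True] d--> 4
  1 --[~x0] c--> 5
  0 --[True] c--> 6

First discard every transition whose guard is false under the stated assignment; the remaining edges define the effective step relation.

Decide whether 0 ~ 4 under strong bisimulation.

Bisimulation quotient by refinement:
  π0 = {{0,1,2,3,4,5,6,7}}
  π1 = {{0,3,4},{1},{2},{5},{6},{7}}
  π2 = {{0,4},{1},{2},{3},{5},{6},{7}}
stable after 3 split(s): 7 block(s)
[0]={0,4}  [4]={0,4}

Answer: BISIMILAR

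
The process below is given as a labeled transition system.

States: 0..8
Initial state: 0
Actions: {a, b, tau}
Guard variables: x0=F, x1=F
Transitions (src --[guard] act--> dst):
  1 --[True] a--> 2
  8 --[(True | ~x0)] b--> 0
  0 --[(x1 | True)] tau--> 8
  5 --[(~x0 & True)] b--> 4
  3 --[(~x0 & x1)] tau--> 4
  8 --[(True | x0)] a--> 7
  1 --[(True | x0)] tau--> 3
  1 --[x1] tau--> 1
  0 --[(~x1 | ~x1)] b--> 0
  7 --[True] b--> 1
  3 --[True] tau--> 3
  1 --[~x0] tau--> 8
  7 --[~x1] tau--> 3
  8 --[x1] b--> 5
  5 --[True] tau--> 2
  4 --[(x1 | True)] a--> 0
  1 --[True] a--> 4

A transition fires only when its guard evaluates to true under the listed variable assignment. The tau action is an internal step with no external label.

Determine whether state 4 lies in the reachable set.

Answer: REACHABLE

Working:
Guard filter leaves 14 enabled edge(s).
depth 0: {0}
depth 1: {8}  cumulative {0,8}
depth 2: {7}  cumulative {0,7,8}
depth 3: {1,3}  cumulative {0,1,3,7,8}
depth 4: {2,4}  cumulative {0,1,2,3,4,7,8}
Reach set: {0,1,2,3,4,7,8}
Path to 4: tau·a·b·a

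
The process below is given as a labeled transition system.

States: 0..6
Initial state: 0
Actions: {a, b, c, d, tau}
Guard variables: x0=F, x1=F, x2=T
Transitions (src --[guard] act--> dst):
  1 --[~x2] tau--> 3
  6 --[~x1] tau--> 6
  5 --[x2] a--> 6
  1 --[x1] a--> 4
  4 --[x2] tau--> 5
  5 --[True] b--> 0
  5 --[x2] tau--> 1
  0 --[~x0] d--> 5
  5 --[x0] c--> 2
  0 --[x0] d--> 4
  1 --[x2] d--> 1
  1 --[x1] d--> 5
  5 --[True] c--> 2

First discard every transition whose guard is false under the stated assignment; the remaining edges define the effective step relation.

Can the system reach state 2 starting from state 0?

Guard filter leaves 8 enabled edge(s).
depth 0: {0}
depth 1: {5}  now seen {0,5}
depth 2: {1,2,6}  now seen {0,1,2,5,6}
Reachable = {0,1,2,5,6}
trace reaching 2: d·c

Answer: REACHABLE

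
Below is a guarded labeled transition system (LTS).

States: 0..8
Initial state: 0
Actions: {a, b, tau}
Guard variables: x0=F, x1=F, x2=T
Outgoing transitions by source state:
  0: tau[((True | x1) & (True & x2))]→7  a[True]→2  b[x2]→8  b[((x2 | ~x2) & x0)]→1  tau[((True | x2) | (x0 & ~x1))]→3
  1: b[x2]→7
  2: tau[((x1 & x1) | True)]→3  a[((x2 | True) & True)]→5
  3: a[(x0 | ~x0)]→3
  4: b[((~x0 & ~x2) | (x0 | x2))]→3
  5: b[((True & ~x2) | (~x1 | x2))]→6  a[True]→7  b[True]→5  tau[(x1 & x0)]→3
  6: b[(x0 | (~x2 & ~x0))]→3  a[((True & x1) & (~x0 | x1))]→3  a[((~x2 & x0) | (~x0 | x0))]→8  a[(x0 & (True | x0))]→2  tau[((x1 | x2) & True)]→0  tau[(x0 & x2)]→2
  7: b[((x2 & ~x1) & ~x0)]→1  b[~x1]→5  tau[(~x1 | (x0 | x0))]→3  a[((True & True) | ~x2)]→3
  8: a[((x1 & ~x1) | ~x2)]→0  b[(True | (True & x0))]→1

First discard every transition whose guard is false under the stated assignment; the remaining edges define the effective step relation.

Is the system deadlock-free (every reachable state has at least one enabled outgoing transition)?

R = {0,1,2,3,5,6,7,8}
  0: a→2  b→8  tau→3  tau→7  [4 out]
  1: b→7  [1 out]
  2: a→5  tau→3  [2 out]
  3: a→3  [1 out]
  5: a→7  b→5  b→6  [3 out]
  6: a→8  tau→0  [2 out]
  7: a→3  b→1  b→5  tau→3  [4 out]
  8: b→1  [1 out]

Answer: DEADLOCK-FREE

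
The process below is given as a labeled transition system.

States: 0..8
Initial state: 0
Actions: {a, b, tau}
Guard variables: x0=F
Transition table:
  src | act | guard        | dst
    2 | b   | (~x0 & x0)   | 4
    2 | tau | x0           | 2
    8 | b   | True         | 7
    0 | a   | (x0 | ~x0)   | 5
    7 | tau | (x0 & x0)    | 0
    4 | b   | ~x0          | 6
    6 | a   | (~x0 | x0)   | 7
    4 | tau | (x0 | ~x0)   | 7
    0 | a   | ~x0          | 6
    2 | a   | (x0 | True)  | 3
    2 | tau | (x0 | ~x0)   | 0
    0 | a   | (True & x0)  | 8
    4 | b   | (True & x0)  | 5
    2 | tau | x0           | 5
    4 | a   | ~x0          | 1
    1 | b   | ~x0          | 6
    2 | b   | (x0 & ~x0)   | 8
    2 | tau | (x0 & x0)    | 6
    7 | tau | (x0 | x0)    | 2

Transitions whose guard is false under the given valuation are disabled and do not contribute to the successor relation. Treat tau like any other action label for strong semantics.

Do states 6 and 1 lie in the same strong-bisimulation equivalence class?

Compute ~ classes (split until stable):
  P[0] = {{0,1,2,3,4,5,6,7,8}}
  P[1] = {{0,6},{1,8},{2},{3,5,7},{4}}
  P[2] = {{0},{1},{2},{3,5,7},{4},{6},{8}}
7 equivalence class(es) (converged in 3)
class of 6: {6}; class of 1: {1}

Answer: NOT BISIMILAR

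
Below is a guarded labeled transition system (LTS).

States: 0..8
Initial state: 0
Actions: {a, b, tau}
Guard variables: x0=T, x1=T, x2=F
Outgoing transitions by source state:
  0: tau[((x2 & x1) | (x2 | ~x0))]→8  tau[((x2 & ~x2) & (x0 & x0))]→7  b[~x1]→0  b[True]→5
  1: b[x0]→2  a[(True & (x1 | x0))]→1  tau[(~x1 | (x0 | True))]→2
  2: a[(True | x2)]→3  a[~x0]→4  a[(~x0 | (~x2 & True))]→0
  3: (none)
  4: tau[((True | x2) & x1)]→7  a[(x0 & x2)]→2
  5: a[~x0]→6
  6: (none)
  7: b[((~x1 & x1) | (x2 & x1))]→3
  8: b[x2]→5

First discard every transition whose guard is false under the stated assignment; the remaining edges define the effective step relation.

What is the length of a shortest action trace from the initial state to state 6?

Answer: UNREACHABLE

Analysis:
Breadth-first toward 6:
  L0 = {0}
  L1 = {5}
6 never appears.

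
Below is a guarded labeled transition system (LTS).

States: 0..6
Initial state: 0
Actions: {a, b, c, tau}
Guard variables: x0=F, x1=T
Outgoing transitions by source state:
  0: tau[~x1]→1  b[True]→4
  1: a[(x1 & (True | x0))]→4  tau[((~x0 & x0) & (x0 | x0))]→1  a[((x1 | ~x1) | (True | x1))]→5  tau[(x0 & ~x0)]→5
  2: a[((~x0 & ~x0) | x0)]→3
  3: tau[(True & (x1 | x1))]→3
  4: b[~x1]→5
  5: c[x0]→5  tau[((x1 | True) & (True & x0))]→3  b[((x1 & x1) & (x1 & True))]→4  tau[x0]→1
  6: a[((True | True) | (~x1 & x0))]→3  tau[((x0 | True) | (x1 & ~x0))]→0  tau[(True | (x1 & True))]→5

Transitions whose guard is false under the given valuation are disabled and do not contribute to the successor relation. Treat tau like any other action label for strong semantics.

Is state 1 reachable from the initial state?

Answer: UNREACHABLE

Working:
After dropping false guards: 9 live edges.
L0 = {0}
L1 = {4}  total {0,4}
Reach set: {0,4}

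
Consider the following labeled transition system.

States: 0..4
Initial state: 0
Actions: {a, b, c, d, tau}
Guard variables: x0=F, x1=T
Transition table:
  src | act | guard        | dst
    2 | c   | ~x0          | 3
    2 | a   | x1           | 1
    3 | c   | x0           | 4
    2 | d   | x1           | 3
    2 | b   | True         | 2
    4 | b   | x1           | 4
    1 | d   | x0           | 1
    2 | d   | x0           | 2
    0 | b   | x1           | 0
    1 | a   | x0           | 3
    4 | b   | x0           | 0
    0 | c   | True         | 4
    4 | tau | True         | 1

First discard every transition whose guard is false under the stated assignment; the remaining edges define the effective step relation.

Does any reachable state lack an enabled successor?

Reachable = {0,1,4}
  0: b→0  c→4  [2 out]
  1: ∅  [deadlock]
  4: b→4  tau→1  [2 out]
witness 1: c·tau

Answer: DEADLOCK at state 1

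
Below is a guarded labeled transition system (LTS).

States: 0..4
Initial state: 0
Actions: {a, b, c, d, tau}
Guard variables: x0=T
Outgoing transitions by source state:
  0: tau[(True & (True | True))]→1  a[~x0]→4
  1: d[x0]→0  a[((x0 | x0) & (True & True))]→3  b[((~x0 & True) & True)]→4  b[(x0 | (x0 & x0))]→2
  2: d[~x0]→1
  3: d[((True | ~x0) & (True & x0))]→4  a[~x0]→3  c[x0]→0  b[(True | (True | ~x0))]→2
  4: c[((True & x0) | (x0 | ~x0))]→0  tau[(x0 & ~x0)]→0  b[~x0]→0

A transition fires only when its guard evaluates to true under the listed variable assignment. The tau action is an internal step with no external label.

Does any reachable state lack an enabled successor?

Answer: DEADLOCK at state 2

Analysis:
Reach set: {0,1,2,3,4}
  0: tau→1  [1 exit(s)]
  1: a→3  b→2  d→0  [3 exit(s)]
  2: ∅  [no exit]
  3: b→2  c→0  d→4  [3 exit(s)]
  4: c→0  [1 exit(s)]
Path to 2: tau·b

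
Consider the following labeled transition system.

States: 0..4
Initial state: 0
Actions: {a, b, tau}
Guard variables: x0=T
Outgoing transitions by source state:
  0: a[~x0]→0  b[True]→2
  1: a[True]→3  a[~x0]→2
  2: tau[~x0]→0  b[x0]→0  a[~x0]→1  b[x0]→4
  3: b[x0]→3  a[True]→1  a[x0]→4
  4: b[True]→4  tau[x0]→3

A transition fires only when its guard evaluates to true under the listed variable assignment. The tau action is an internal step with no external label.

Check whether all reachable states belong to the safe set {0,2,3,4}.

Safe = {0,2,3,4}
Reach set: {0,1,2,3,4}
  0: safe
  1: VIOLATES
  2: safe
  3: safe
  4: safe
witness against invariant: b·b·tau·a → 1

Answer: INVARIANT VIOLATED at state 1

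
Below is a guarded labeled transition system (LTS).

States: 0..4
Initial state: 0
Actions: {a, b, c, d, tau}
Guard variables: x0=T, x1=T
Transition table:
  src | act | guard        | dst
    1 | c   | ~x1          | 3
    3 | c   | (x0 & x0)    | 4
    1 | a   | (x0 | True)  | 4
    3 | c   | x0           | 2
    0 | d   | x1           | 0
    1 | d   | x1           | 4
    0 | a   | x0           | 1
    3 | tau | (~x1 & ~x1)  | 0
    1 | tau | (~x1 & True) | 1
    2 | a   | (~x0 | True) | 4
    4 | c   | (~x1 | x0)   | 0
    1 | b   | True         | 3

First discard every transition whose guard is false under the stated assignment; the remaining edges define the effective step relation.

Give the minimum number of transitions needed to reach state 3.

Breadth-first toward 3:
  Layer 0: {0}
  Layer 1: {1}
  Layer 2: {3,4}
depth(3)=2, e.g. a·b

Answer: 2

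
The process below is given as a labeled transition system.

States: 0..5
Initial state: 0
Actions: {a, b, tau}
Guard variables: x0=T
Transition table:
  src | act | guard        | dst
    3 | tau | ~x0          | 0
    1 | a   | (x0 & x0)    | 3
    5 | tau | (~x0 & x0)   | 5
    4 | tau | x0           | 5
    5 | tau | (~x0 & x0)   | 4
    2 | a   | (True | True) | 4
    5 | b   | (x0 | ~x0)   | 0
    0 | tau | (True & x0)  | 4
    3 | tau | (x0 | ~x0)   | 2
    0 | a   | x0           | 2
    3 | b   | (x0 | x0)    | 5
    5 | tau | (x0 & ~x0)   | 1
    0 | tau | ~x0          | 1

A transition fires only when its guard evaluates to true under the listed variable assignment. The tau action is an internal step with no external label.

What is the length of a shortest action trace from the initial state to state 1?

Answer: UNREACHABLE

Analysis:
Breadth-first toward 1:
  depth 0: {0}
  depth 1: {2,4}
  depth 2: {5}
1 never appears.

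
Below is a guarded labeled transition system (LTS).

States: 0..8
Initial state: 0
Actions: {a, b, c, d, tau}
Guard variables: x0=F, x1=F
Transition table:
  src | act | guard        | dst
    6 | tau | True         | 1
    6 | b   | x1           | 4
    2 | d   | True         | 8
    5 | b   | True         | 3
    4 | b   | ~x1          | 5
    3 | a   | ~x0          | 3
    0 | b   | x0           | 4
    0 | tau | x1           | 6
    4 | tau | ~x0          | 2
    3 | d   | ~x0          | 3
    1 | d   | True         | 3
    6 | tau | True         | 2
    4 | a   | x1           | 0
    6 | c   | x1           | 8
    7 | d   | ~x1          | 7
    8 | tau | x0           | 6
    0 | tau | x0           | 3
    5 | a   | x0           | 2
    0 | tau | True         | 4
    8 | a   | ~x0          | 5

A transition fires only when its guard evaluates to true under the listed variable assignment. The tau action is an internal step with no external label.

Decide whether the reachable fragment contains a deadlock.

R = {0,2,3,4,5,8}
  0: tau→4  [1 exit(s)]
  2: d→8  [1 exit(s)]
  3: a→3  d→3  [2 exit(s)]
  4: b→5  tau→2  [2 exit(s)]
  5: b→3  [1 exit(s)]
  8: a→5  [1 exit(s)]

Answer: DEADLOCK-FREE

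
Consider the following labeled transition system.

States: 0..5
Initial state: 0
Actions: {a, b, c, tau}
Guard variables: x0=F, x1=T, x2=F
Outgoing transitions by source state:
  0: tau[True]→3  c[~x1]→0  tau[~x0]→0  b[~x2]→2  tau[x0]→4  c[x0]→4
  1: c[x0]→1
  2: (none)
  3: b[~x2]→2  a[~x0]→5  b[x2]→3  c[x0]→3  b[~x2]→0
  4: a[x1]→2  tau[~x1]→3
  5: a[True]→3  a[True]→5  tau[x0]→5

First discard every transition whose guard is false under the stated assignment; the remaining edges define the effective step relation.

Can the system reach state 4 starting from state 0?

9 transition(s) survive guard evaluation.
Layer 0: {0}
Layer 1: {2,3}  total {0,2,3}
Layer 2: {5}  total {0,2,3,5}
Reach set: {0,2,3,5}

Answer: UNREACHABLE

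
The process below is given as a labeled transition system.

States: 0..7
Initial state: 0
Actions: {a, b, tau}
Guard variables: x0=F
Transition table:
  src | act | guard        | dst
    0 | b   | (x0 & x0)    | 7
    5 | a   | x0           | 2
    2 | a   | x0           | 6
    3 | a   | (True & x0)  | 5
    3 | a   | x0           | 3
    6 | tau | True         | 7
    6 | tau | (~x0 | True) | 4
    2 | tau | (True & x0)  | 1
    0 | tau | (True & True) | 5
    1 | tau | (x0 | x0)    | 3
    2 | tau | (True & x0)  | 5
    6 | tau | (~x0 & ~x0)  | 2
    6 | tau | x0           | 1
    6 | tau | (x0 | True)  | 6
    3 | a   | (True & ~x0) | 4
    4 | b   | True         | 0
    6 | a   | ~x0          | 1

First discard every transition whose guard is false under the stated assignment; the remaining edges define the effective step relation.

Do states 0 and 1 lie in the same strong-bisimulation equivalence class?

Refine partition for ~:
  round 0: {{0,1,2,3,4,5,6,7}}
  round 1: {{0},{1,2,5,7},{3},{4},{6}}
Fixed point at round 2; 5 class(es).
0∈{0}, 1∈{1,2,5,7}

Answer: NOT BISIMILAR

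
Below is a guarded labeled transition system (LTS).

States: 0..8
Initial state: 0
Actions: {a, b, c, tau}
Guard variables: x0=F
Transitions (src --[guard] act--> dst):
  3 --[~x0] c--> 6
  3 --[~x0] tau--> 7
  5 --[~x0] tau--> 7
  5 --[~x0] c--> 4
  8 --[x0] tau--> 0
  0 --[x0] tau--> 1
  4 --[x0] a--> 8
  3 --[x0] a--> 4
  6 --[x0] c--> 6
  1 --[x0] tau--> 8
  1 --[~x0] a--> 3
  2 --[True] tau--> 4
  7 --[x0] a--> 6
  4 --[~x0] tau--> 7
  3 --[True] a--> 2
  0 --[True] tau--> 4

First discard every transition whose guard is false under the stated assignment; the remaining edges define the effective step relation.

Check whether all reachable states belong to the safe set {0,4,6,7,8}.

Answer: INVARIANT HOLDS

Trace:
Allowed set {0,4,6,7,8}
R = {0,4,7}
  0: ✓
  4: ✓
  7: ✓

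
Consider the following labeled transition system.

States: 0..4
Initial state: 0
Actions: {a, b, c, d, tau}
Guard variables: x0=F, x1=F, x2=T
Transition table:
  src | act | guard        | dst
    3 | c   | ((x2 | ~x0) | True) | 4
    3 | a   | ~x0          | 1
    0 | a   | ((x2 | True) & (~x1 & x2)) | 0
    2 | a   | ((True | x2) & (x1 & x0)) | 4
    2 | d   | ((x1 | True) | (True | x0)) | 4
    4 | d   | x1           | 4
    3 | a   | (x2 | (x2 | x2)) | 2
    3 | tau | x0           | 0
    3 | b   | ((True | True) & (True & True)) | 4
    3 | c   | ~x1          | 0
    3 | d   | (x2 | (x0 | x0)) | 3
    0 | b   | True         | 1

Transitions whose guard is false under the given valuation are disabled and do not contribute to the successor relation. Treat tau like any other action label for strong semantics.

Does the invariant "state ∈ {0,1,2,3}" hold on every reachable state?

Answer: INVARIANT HOLDS

Working:
Safe = {0,1,2,3}
Reach set: {0,1}
  0: ✓
  1: ✓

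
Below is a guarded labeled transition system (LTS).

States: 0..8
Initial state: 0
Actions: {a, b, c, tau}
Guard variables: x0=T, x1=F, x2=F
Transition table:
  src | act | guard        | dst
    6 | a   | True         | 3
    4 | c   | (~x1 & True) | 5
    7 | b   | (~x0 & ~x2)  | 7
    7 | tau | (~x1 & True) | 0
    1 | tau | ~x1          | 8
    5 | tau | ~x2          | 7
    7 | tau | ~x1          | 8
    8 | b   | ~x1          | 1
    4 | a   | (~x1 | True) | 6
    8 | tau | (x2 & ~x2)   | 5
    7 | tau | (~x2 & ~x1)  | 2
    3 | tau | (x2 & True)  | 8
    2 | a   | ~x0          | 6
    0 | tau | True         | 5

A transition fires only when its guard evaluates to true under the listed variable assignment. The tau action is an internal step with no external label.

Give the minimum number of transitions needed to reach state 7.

Breadth-first toward 7:
  Layer 0: {0}
  Layer 1: {5}
  Layer 2: {7}
depth(7)=2, e.g. tau·tau

Answer: 2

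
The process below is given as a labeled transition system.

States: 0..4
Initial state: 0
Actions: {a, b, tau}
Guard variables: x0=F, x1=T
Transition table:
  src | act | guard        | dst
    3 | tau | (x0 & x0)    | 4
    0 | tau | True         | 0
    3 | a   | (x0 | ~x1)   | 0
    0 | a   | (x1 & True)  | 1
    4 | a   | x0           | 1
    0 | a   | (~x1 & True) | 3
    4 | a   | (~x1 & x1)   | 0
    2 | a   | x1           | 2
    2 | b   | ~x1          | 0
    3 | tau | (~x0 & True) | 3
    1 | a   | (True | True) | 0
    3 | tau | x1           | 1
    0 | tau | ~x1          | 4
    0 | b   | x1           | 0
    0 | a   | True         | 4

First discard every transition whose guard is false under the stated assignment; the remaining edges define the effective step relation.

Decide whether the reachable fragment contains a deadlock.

R = {0,1,4}
  0: a→1  a→4  b→0  tau→0  [4 out]
  1: a→0  [1 out]
  4: ∅  [STUCK]
Path to 4: a

Answer: DEADLOCK at state 4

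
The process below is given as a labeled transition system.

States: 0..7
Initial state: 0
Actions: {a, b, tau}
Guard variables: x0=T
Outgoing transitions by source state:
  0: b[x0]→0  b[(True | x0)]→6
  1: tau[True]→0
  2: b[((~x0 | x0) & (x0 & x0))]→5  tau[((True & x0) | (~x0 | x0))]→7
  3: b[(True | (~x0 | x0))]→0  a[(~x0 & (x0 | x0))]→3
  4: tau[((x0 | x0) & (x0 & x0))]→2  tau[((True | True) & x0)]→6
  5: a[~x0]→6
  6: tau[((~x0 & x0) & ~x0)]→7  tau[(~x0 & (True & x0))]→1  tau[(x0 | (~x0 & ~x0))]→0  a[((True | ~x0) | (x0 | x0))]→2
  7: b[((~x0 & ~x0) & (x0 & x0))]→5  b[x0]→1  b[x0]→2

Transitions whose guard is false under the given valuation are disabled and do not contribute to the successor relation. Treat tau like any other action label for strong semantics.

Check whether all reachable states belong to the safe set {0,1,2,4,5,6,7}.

Allowed set {0,1,2,4,5,6,7}
Reach set: {0,1,2,5,6,7}
  0: ok
  1: ok
  2: ok
  5: ok
  6: ok
  7: ok

Answer: INVARIANT HOLDS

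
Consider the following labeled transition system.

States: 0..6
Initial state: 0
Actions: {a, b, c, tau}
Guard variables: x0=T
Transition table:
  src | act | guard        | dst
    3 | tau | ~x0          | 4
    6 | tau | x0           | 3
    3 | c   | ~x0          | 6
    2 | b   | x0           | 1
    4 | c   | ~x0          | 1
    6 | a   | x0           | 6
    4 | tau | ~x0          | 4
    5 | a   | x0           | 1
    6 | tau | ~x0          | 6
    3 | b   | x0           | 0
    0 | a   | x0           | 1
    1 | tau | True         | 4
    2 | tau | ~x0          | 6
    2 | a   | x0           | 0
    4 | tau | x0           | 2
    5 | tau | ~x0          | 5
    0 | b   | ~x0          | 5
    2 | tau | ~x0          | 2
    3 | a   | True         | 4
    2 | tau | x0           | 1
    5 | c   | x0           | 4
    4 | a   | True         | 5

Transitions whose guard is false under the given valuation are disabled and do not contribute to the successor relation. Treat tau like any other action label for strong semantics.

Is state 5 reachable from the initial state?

After dropping false guards: 13 live edges.
depth 0: {0}
depth 1: {1}  cumulative {0,1}
depth 2: {4}  cumulative {0,1,4}
depth 3: {2,5}  cumulative {0,1,2,4,5}
Reach set: {0,1,2,4,5}
witness 5: a·tau·a

Answer: REACHABLE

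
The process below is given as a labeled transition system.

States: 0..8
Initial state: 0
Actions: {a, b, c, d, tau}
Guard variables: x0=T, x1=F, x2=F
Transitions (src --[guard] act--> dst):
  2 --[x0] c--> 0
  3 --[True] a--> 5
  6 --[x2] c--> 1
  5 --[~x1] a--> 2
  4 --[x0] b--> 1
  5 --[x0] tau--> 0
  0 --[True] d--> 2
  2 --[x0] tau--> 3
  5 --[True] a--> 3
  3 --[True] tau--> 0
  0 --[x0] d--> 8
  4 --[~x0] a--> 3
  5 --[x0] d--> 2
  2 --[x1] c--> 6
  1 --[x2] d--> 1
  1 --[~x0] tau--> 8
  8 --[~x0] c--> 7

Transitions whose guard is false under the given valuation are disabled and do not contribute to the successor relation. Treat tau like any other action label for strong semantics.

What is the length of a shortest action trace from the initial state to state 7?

Layered search for 7:
  L0 = {0}
  L1 = {2,8}
  L2 = {3}
  L3 = {5}
7 never appears.

Answer: UNREACHABLE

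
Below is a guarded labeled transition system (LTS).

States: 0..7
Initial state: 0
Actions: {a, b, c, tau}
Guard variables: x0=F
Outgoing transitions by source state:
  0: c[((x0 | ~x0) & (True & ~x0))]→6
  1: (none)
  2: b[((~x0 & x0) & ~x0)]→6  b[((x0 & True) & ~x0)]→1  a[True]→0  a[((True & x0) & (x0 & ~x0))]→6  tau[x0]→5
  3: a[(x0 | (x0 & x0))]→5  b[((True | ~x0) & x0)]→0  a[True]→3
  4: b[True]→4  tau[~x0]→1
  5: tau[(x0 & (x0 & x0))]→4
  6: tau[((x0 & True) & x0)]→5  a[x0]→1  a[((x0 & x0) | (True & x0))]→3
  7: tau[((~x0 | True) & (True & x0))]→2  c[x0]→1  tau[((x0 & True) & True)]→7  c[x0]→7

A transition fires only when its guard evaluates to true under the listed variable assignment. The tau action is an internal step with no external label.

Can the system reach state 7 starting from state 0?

Guard filter leaves 5 enabled edge(s).
Layer 0: {0}
Layer 1: {6}  now seen {0,6}
Reachable = {0,6}

Answer: UNREACHABLE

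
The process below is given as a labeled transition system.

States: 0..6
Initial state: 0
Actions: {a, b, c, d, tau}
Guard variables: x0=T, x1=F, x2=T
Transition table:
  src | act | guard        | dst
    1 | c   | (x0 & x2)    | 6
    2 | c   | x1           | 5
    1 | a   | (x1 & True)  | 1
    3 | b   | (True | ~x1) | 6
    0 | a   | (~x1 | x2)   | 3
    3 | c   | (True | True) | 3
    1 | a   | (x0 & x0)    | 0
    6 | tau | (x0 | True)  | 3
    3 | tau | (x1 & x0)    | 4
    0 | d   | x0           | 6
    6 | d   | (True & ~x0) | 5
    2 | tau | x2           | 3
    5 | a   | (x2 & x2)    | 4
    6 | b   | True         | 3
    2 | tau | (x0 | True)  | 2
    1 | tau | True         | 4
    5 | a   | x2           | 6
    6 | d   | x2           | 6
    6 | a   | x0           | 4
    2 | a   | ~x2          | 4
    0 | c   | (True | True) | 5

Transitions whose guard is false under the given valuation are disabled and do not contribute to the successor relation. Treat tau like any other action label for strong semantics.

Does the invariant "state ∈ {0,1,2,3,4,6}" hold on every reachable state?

Answer: INVARIANT VIOLATED at state 5

Analysis:
Inv-set: {0,1,2,3,4,6}
Reachable = {0,3,4,5,6}
  0: ✓
  3: ✓
  4: ✓
  5: outside
  6: ✓
witness against invariant: c → 5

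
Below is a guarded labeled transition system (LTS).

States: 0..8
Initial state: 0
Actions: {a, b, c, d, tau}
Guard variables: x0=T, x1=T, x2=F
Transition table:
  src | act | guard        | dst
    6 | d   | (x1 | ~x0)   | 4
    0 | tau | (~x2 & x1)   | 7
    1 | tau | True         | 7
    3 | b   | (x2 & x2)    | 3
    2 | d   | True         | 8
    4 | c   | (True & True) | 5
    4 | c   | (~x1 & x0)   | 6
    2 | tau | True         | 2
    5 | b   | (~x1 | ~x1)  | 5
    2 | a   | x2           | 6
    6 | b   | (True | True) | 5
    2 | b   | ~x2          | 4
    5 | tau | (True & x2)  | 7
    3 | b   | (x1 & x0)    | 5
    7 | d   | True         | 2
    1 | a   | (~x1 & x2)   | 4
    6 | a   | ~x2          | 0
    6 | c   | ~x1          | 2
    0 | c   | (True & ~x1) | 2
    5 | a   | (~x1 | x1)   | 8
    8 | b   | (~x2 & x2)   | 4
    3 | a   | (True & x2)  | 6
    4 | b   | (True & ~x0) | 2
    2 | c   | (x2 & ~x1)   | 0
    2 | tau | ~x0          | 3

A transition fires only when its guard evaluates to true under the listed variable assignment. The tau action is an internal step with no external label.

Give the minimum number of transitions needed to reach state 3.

Answer: UNREACHABLE

Trace:
Layered search for 3:
  L0 = {0}
  L1 = {7}
  L2 = {2}
  L3 = {4,8}
  L4 = {5}
3 never appears.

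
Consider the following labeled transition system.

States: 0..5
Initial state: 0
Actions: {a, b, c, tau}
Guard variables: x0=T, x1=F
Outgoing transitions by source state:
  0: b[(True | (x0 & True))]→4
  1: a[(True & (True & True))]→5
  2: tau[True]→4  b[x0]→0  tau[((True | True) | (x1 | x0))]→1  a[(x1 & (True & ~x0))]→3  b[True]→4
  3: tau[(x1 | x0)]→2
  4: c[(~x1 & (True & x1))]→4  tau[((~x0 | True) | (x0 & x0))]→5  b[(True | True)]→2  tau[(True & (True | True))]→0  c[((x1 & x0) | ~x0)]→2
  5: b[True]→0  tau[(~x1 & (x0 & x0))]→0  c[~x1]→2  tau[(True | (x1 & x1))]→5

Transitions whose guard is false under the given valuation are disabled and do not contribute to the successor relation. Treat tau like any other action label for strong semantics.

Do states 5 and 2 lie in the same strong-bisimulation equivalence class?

Answer: NOT BISIMILAR

Working:
Compute ~ classes (split until stable):
  P[0] = {{0,1,2,3,4,5}}
  P[1] = {{0},{1},{2,4},{3},{5}}
  P[2] = {{0},{1},{2},{3},{4},{5}}
stable after 3 split(s): 6 block(s)
5∈{5}, 2∈{2}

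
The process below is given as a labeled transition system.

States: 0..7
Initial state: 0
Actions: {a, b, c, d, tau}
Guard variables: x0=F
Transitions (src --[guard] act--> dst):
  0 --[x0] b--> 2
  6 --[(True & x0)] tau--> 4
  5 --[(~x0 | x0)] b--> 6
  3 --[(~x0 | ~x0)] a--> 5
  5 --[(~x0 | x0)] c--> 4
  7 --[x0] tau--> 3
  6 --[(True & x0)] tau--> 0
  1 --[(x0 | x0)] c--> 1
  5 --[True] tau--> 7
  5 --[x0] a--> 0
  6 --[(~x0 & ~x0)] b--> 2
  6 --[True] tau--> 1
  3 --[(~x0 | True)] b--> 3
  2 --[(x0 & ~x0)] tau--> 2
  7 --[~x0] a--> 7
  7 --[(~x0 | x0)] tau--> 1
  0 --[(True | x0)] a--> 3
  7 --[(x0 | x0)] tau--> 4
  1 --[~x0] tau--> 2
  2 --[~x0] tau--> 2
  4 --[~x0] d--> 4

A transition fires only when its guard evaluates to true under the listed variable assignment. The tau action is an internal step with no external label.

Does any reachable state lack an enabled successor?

Reachable = {0,1,2,3,4,5,6,7}
  0: a→3  [1 out]
  1: tau→2  [1 out]
  2: tau→2  [1 out]
  3: a→5  b→3  [2 out]
  4: d→4  [1 out]
  5: b→6  c→4  tau→7  [3 out]
  6: b→2  tau→1  [2 out]
  7: a→7  tau→1  [2 out]

Answer: DEADLOCK-FREE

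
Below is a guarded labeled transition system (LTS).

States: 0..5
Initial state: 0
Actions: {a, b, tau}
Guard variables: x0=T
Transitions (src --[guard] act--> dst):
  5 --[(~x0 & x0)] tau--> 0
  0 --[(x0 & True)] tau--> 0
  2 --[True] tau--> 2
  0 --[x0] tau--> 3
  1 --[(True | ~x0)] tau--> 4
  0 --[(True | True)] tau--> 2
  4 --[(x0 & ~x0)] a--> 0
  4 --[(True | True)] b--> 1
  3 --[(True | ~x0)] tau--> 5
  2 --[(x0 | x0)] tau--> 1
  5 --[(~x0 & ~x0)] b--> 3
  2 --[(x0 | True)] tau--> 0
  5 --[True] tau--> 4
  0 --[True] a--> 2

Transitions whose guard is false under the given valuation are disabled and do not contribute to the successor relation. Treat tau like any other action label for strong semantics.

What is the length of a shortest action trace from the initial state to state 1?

Answer: 2

Trace:
Layered search for 1:
  depth 0: {0}
  depth 1: {2,3}
  depth 2: {1,5}
1 enters at depth 2; path a·tau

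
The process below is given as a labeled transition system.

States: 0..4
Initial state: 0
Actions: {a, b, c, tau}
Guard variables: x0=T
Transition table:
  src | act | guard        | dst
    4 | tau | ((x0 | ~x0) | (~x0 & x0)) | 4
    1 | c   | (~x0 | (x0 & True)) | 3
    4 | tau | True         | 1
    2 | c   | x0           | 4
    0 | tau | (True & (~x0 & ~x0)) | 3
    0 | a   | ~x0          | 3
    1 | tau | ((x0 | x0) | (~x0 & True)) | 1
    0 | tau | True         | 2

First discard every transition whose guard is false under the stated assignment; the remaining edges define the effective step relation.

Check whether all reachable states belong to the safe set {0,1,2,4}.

Answer: INVARIANT VIOLATED at state 3

Trace:
Allowed set {0,1,2,4}
R = {0,1,2,3,4}
  0: ok
  1: ok
  2: ok
  3: VIOLATES
  4: ok
reach 3 via tau·c·tau·c — violates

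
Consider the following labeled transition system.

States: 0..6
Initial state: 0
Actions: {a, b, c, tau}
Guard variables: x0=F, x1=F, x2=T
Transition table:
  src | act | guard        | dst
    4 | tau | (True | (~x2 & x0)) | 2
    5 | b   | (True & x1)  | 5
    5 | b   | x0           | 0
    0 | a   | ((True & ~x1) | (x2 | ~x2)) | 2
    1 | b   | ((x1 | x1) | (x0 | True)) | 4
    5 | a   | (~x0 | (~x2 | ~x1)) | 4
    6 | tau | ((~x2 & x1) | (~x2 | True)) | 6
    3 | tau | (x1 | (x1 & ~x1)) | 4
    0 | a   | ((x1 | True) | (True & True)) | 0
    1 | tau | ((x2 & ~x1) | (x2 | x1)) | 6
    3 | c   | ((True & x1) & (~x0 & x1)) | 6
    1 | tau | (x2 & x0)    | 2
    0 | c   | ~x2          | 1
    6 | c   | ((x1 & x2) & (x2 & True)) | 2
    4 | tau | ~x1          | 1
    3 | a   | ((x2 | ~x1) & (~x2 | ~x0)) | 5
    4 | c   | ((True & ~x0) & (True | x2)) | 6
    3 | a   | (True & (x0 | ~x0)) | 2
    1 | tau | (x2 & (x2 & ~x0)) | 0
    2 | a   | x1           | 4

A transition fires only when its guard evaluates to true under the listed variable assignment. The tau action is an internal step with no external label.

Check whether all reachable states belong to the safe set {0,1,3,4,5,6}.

Answer: INVARIANT VIOLATED at state 2

Analysis:
Allowed set {0,1,3,4,5,6}
Reach set: {0,2}
  0: ok
  2: VIOLATES
counterexample path to 2: a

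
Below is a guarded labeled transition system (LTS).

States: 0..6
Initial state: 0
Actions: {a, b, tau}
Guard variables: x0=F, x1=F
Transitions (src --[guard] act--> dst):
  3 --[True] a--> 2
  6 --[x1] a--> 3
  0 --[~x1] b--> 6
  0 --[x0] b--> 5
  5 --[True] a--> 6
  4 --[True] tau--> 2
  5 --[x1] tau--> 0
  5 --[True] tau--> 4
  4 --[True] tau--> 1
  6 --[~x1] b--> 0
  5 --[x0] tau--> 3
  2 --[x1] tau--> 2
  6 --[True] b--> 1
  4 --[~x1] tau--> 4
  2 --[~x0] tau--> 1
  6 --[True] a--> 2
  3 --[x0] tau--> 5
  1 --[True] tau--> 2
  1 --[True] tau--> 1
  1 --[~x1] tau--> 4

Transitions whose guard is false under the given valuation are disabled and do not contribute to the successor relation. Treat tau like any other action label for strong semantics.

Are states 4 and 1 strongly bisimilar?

Answer: BISIMILAR

Analysis:
Bisimulation quotient by refinement:
  P[0] = {{0,1,2,3,4,5,6}}
  P[1] = {{0},{1,2,4},{3},{5},{6}}
Fixed point at round 2; 5 class(es).
class of 4: {1,2,4}; class of 1: {1,2,4}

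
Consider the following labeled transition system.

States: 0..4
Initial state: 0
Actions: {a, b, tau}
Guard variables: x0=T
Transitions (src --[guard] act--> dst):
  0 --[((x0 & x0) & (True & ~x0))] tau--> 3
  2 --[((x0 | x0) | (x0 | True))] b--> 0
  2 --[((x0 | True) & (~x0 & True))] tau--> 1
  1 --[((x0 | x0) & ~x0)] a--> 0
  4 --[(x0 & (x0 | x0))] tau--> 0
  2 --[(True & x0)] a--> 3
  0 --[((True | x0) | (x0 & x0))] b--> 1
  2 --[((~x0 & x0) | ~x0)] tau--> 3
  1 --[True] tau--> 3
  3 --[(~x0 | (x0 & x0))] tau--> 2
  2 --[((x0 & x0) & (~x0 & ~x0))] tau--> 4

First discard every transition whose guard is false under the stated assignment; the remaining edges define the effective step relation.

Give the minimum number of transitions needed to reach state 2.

Answer: 3

Analysis:
Layered search for 2:
  L0 = {0}
  L1 = {1}
  L2 = {3}
  L3 = {2}
first hit 2 at d=3 via b·tau·tau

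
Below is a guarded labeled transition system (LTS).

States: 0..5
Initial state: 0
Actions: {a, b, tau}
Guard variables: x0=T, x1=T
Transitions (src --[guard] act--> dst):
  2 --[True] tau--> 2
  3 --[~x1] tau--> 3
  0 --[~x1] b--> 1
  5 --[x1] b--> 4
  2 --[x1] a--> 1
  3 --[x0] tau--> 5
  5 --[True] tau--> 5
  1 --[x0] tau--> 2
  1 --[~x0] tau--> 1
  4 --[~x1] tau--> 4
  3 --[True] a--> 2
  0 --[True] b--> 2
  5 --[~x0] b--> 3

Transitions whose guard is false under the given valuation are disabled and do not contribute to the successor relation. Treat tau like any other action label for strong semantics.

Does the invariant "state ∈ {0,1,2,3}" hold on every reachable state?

Inv-set: {0,1,2,3}
Reachable = {0,1,2}
  0: safe
  1: safe
  2: safe

Answer: INVARIANT HOLDS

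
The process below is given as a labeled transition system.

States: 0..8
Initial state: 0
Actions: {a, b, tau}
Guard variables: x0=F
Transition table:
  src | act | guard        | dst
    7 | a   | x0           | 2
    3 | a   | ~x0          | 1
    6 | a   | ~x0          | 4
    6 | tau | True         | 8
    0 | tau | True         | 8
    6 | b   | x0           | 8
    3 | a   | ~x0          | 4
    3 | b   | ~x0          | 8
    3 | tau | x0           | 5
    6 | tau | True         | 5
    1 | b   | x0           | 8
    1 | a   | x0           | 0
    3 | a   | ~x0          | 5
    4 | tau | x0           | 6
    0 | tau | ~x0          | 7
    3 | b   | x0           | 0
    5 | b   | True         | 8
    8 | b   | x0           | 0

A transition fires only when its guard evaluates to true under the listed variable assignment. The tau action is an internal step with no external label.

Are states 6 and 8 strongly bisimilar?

Bisimulation quotient by refinement:
  round 0: {{0,1,2,3,4,5,6,7,8}}
  round 1: {{0},{1,2,4,7,8},{3},{5},{6}}
Fixed point at round 2; 5 class(es).
class of 6: {6}; class of 8: {1,2,4,7,8}

Answer: NOT BISIMILAR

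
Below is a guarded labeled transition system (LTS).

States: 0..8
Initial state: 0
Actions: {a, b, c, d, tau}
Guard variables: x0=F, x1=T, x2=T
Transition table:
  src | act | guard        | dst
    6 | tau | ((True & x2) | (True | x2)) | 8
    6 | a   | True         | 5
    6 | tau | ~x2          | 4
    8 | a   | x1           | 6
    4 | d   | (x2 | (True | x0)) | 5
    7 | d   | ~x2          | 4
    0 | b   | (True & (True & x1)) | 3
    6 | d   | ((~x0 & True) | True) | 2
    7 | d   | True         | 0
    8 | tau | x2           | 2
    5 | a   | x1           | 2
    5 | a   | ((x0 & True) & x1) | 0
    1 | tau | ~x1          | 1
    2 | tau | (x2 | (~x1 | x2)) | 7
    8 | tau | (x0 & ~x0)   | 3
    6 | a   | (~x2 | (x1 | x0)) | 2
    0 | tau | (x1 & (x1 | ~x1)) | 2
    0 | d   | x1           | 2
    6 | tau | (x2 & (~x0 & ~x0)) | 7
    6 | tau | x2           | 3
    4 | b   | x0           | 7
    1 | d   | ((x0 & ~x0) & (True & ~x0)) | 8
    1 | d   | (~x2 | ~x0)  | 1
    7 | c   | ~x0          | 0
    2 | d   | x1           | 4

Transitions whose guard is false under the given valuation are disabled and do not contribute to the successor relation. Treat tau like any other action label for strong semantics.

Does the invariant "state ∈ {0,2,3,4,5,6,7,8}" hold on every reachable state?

Safe = {0,2,3,4,5,6,7,8}
R = {0,2,3,4,5,7}
  0: ✓
  2: ✓
  3: ✓
  4: ✓
  5: ✓
  7: ✓

Answer: INVARIANT HOLDS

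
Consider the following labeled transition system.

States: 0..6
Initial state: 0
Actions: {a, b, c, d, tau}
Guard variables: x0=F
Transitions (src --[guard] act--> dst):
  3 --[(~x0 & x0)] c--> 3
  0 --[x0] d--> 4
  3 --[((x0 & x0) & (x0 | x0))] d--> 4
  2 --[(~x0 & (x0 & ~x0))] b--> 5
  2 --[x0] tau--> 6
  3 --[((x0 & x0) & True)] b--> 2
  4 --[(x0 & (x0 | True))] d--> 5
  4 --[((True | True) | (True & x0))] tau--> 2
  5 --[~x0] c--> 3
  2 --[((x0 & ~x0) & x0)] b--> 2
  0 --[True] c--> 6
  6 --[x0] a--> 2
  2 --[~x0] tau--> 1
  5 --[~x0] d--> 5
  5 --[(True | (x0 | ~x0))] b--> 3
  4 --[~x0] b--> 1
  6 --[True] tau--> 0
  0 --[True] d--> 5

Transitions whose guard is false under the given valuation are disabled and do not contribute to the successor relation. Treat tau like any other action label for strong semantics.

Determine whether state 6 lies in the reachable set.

Answer: REACHABLE

Analysis:
9 transition(s) survive guard evaluation.
depth 0: {0}
depth 1: {5,6}  now seen {0,5,6}
depth 2: {3}  now seen {0,3,5,6}
Reachable = {0,3,5,6}
witness 6: c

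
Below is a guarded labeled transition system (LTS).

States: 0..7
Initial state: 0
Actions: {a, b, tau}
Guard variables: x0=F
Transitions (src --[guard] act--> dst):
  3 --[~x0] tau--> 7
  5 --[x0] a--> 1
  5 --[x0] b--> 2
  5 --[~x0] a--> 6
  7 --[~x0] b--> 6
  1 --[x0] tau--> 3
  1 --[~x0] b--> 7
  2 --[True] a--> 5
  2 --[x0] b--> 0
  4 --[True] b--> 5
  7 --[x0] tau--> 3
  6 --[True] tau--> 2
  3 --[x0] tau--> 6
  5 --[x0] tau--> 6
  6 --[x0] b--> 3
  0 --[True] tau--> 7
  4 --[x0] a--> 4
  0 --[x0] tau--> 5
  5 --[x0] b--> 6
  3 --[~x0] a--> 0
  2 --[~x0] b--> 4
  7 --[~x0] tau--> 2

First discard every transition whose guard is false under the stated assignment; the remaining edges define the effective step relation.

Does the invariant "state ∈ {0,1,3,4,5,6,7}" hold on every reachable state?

Answer: INVARIANT VIOLATED at state 2

Analysis:
Inv-set: {0,1,3,4,5,6,7}
R = {0,2,4,5,6,7}
  0: ✓
  2: ✗ unsafe
  4: ✓
  5: ✓
  6: ✓
  7: ✓
reach 2 via tau·tau — violates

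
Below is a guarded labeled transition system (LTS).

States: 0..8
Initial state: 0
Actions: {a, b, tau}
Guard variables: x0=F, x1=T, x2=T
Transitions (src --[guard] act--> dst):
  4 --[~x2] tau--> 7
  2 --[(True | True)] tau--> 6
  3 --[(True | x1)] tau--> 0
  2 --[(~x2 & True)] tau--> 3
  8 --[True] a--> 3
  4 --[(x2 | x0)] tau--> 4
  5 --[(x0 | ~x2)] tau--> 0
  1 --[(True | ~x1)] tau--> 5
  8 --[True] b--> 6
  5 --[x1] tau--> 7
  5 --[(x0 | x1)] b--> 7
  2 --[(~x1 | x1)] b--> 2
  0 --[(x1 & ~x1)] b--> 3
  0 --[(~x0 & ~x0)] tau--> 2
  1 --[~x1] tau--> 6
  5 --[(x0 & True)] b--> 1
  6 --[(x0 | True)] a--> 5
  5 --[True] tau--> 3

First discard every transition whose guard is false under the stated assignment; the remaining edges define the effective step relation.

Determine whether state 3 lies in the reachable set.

Answer: REACHABLE

Analysis:
12 transition(s) survive guard evaluation.
Layer 0: {0}
Layer 1: {2}  now seen {0,2}
Layer 2: {6}  now seen {0,2,6}
Layer 3: {5}  now seen {0,2,5,6}
Layer 4: {3,7}  now seen {0,2,3,5,6,7}
R = {0,2,3,5,6,7}
witness 3: tau·tau·a·tau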